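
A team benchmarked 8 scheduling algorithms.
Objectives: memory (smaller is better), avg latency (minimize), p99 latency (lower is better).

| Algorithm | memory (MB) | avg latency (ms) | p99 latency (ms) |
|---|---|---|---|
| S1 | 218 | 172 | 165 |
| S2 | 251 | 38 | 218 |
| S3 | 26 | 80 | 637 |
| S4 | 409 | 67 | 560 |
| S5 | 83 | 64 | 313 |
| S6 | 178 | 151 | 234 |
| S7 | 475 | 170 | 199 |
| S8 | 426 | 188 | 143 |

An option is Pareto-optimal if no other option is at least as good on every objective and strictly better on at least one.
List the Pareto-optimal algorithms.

S1, S2, S3, S5, S6, S7, S8

S1: not dominated.
S2: not dominated (best avg latency).
S3: not dominated (best memory).
S4: dominated by S2 (memory 251≤409, avg latency 38≤67, p99 latency 218≤560).
S5: not dominated.
S6: not dominated.
S7: not dominated.
S8: not dominated (best p99 latency).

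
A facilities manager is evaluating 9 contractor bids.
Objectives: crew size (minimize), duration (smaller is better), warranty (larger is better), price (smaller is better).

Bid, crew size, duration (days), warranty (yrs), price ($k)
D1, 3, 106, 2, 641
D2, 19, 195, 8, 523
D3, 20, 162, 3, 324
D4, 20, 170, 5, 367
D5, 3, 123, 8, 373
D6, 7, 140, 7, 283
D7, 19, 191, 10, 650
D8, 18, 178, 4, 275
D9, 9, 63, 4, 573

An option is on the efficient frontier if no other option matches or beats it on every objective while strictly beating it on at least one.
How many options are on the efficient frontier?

6

D1: not dominated.
D2: dominated by D5 (crew size 3≤19, duration 123≤195, warranty 8≥8, price 373≤523).
D3: dominated by D6 (crew size 7≤20, duration 140≤162, warranty 7≥3, price 283≤324).
D4: dominated by D6 (crew size 7≤20, duration 140≤170, warranty 7≥5, price 283≤367).
D5: not dominated.
D6: not dominated.
D7: not dominated (best warranty).
D8: not dominated (best price).
D9: not dominated (best duration).
Pareto-optimal: D1, D5, D6, D7, D8, D9 → 6.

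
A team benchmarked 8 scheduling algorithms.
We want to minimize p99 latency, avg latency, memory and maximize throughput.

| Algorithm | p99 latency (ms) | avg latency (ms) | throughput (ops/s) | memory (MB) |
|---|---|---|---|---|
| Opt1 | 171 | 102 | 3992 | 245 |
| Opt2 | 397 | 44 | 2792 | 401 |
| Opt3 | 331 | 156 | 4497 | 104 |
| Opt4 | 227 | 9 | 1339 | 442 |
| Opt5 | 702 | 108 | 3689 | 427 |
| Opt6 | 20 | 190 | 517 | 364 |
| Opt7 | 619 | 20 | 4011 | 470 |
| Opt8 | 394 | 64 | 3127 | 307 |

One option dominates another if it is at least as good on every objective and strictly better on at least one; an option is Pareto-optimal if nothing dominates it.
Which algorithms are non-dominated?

Opt1, Opt2, Opt3, Opt4, Opt6, Opt7, Opt8

Opt1: not dominated.
Opt2: not dominated.
Opt3: not dominated (best throughput).
Opt4: not dominated (best avg latency).
Opt5: dominated by Opt1 (p99 latency 171≤702, avg latency 102≤108, throughput 3992≥3689, memory 245≤427).
Opt6: not dominated (best p99 latency).
Opt7: not dominated.
Opt8: not dominated.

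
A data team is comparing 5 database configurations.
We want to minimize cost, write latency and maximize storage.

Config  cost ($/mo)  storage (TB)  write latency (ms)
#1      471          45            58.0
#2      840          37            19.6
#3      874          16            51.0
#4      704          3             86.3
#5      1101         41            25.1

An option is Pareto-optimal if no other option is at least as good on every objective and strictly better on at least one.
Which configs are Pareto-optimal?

#1, #2, #5

#1: not dominated (best cost).
#2: not dominated (best write latency).
#3: dominated by #2 (cost 840≤874, storage 37≥16, write latency 19.6≤51.0).
#4: dominated by #1 (cost 471≤704, storage 45≥3, write latency 58.0≤86.3).
#5: not dominated.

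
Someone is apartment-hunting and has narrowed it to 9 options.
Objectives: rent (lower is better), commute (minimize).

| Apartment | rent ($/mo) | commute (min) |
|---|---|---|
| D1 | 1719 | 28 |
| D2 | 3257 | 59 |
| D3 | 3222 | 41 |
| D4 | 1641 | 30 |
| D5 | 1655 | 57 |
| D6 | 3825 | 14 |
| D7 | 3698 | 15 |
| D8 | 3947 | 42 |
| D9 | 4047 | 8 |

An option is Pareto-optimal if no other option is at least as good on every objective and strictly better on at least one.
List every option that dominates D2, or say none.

D1: rent 1719≤3257, commute 28≤59 — dominates D2.
D3: rent 3222≤3257, commute 41≤59 — dominates D2.
D4: rent 1641≤3257, commute 30≤59 — dominates D2.
D5: rent 1655≤3257, commute 57≤59 — dominates D2.
Others (D6, D7, D8, D9) are each worse than D2 on at least one objective.

D1, D3, D4, D5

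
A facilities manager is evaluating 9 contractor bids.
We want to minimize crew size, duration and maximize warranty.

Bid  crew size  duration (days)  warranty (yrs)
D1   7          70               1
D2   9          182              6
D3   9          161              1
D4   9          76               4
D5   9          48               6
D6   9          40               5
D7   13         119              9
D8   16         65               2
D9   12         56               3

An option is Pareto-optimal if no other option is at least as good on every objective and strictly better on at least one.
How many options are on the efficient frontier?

D1: not dominated (best crew size).
D2: dominated by D5 (crew size 9≤9, duration 48≤182, warranty 6≥6).
D3: dominated by D1 (crew size 7≤9, duration 70≤161, warranty 1≥1).
D4: dominated by D5 (crew size 9≤9, duration 48≤76, warranty 6≥4).
D5: not dominated.
D6: not dominated (best duration).
D7: not dominated (best warranty).
D8: dominated by D5 (crew size 9≤16, duration 48≤65, warranty 6≥2).
D9: dominated by D5 (crew size 9≤12, duration 48≤56, warranty 6≥3).
Pareto-optimal: D1, D5, D6, D7 → 4.

4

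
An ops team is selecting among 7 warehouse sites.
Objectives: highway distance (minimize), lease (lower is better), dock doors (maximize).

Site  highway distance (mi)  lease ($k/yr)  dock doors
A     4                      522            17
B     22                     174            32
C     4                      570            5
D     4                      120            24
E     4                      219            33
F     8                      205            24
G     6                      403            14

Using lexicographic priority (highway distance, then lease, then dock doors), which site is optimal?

First minimize highway distance: best is 4, kept {A, C, D, E}.
Then minimize lease: best is 120, kept {D}.

D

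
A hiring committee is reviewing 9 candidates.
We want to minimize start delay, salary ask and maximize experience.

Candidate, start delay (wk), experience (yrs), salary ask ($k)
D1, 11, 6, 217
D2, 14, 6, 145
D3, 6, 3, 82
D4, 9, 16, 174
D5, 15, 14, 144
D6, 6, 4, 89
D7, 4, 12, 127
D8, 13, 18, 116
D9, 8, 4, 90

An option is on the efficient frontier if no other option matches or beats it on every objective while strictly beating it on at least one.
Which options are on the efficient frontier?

D1: dominated by D4 (start delay 9≤11, experience 16≥6, salary ask 174≤217).
D2: dominated by D7 (start delay 4≤14, experience 12≥6, salary ask 127≤145).
D3: not dominated (best salary ask).
D4: not dominated.
D5: dominated by D8 (start delay 13≤15, experience 18≥14, salary ask 116≤144).
D6: not dominated.
D7: not dominated (best start delay).
D8: not dominated (best experience).
D9: dominated by D6 (start delay 6≤8, experience 4≥4, salary ask 89≤90).

D3, D4, D6, D7, D8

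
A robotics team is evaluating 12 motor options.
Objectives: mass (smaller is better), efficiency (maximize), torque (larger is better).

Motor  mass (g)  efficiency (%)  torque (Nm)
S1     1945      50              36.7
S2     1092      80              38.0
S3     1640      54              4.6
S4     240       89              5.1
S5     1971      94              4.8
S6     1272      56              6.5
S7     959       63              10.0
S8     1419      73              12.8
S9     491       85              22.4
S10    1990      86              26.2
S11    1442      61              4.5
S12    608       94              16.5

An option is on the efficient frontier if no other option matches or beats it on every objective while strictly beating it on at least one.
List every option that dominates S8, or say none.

S2: mass 1092≤1419, efficiency 80≥73, torque 38.0≥12.8 — dominates S8.
S9: mass 491≤1419, efficiency 85≥73, torque 22.4≥12.8 — dominates S8.
S12: mass 608≤1419, efficiency 94≥73, torque 16.5≥12.8 — dominates S8.
Others (S1, S3, S4, S5, S6, S7, S10, S11) are each worse than S8 on at least one objective.

S2, S9, S12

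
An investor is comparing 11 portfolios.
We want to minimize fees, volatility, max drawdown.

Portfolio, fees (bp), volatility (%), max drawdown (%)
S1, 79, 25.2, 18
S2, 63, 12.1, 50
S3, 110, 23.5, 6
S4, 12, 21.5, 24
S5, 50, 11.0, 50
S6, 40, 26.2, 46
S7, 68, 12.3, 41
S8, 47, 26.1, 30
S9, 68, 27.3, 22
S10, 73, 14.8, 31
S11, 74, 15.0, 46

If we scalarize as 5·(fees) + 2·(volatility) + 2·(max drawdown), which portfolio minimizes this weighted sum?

S1: 5·79 + 2·25.2 + 2·18 = 481.4
S2: 5·63 + 2·12.1 + 2·50 = 439.2
S3: 5·110 + 2·23.5 + 2·6 = 609.0
S4: 5·12 + 2·21.5 + 2·24 = 151.0
S5: 5·50 + 2·11.0 + 2·50 = 372.0
S6: 5·40 + 2·26.2 + 2·46 = 344.4
S7: 5·68 + 2·12.3 + 2·41 = 446.6
S8: 5·47 + 2·26.1 + 2·30 = 347.2
S9: 5·68 + 2·27.3 + 2·22 = 438.6
S10: 5·73 + 2·14.8 + 2·31 = 456.6
S11: 5·74 + 2·15.0 + 2·46 = 492.0
Lowest: S4 at 151.0.

S4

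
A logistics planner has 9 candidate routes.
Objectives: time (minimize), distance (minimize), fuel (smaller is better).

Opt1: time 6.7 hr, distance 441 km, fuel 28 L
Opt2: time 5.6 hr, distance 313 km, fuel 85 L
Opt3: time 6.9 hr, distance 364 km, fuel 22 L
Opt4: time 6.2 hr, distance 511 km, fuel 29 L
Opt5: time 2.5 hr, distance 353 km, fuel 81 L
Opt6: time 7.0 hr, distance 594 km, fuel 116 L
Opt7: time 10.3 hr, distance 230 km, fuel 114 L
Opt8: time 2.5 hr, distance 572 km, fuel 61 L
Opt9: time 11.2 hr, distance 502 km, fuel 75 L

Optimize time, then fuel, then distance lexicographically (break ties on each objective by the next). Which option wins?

Opt8

First minimize time: best is 2.5, kept {Opt5, Opt8}.
Then minimize fuel: best is 61, kept {Opt8}.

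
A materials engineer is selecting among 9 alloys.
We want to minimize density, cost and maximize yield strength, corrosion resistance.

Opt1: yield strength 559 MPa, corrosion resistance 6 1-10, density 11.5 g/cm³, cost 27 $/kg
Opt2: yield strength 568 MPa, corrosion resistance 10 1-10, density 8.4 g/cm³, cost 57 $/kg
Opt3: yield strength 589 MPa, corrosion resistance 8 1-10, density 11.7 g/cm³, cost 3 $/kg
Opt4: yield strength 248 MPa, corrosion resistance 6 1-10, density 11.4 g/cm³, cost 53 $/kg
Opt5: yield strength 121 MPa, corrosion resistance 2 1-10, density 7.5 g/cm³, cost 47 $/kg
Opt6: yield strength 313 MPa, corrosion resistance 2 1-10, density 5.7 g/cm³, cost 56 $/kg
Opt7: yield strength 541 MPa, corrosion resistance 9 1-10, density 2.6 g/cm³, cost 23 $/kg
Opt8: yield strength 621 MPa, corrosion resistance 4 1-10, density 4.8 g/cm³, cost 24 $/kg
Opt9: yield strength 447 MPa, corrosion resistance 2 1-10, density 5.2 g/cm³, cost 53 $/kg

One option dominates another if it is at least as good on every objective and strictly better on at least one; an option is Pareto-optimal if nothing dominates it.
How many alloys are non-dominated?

5

Opt1: not dominated.
Opt2: not dominated (best corrosion resistance).
Opt3: not dominated (best cost).
Opt4: dominated by Opt7 (yield strength 541≥248, corrosion resistance 9≥6, density 2.6≤11.4, cost 23≤53).
Opt5: dominated by Opt7 (yield strength 541≥121, corrosion resistance 9≥2, density 2.6≤7.5, cost 23≤47).
Opt6: dominated by Opt7 (yield strength 541≥313, corrosion resistance 9≥2, density 2.6≤5.7, cost 23≤56).
Opt7: not dominated (best density).
Opt8: not dominated (best yield strength).
Opt9: dominated by Opt7 (yield strength 541≥447, corrosion resistance 9≥2, density 2.6≤5.2, cost 23≤53).
Pareto-optimal: Opt1, Opt2, Opt3, Opt7, Opt8 → 5.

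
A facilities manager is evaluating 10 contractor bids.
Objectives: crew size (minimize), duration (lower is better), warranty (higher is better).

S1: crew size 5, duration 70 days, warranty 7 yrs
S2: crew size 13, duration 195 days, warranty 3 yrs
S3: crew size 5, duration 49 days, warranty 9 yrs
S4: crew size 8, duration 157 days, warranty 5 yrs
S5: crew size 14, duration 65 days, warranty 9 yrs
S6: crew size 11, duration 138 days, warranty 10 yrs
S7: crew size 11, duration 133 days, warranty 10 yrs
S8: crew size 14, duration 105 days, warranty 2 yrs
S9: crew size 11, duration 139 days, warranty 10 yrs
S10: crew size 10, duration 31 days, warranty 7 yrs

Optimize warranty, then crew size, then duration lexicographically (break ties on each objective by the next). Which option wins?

First maximize warranty: best is 10, kept {S6, S7, S9}.
Then minimize crew size: best is 11, kept {S6, S7, S9}.
Then minimize duration: best is 133, kept {S7}.

S7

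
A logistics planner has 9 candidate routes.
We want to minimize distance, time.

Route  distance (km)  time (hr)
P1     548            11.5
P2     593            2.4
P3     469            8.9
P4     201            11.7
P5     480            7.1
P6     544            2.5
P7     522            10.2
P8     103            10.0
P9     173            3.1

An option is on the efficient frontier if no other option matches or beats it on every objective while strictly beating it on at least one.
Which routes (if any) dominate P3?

P9: distance 173≤469, time 3.1≤8.9 — dominates P3.
Others (P1, P2, P4, P5, P6, P7, P8) are each worse than P3 on at least one objective.

P9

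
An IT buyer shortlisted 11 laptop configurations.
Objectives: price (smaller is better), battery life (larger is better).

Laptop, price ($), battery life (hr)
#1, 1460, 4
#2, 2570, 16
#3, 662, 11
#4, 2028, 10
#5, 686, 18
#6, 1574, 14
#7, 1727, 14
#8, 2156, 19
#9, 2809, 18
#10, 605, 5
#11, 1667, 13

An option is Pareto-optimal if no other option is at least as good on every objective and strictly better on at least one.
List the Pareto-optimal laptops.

#1: dominated by #3 (price 662≤1460, battery life 11≥4).
#2: dominated by #5 (price 686≤2570, battery life 18≥16).
#3: not dominated.
#4: dominated by #3 (price 662≤2028, battery life 11≥10).
#5: not dominated.
#6: dominated by #5 (price 686≤1574, battery life 18≥14).
#7: dominated by #5 (price 686≤1727, battery life 18≥14).
#8: not dominated (best battery life).
#9: dominated by #5 (price 686≤2809, battery life 18≥18).
#10: not dominated (best price).
#11: dominated by #5 (price 686≤1667, battery life 18≥13).

#3, #5, #8, #10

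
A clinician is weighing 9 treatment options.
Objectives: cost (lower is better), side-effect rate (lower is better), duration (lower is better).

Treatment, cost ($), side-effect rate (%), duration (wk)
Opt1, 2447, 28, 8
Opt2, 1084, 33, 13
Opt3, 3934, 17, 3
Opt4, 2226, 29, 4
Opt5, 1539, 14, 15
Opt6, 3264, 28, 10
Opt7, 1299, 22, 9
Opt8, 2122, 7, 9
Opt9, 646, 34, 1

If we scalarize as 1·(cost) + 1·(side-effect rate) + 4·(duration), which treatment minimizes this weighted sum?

Opt1: 1·2447 + 1·28 + 4·8 = 2507
Opt2: 1·1084 + 1·33 + 4·13 = 1169
Opt3: 1·3934 + 1·17 + 4·3 = 3963
Opt4: 1·2226 + 1·29 + 4·4 = 2271
Opt5: 1·1539 + 1·14 + 4·15 = 1613
Opt6: 1·3264 + 1·28 + 4·10 = 3332
Opt7: 1·1299 + 1·22 + 4·9 = 1357
Opt8: 1·2122 + 1·7 + 4·9 = 2165
Opt9: 1·646 + 1·34 + 4·1 = 684
Lowest: Opt9 at 684.

Opt9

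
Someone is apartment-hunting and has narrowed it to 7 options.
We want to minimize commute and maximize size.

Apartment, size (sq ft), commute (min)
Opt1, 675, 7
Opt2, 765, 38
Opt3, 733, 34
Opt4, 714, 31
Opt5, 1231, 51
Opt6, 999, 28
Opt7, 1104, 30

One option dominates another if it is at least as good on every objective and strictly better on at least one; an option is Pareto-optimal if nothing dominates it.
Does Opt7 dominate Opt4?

Yes

Opt7 vs Opt4: size 1104≥714, commute 30≤31 — Opt7 is at least as good on every objective with at least one strict improvement.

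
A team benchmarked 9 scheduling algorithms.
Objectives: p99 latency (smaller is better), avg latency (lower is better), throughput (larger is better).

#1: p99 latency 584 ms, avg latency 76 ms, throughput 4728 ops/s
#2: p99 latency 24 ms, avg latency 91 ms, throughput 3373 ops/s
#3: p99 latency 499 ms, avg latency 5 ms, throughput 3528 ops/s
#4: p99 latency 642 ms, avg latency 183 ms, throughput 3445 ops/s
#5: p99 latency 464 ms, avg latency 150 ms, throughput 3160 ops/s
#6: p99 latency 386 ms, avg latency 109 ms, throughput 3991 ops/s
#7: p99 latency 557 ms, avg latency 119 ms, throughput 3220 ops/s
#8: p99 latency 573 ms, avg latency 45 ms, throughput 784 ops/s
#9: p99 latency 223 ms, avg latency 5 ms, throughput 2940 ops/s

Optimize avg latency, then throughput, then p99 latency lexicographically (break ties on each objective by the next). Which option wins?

#3

First minimize avg latency: best is 5, kept {#3, #9}.
Then maximize throughput: best is 3528, kept {#3}.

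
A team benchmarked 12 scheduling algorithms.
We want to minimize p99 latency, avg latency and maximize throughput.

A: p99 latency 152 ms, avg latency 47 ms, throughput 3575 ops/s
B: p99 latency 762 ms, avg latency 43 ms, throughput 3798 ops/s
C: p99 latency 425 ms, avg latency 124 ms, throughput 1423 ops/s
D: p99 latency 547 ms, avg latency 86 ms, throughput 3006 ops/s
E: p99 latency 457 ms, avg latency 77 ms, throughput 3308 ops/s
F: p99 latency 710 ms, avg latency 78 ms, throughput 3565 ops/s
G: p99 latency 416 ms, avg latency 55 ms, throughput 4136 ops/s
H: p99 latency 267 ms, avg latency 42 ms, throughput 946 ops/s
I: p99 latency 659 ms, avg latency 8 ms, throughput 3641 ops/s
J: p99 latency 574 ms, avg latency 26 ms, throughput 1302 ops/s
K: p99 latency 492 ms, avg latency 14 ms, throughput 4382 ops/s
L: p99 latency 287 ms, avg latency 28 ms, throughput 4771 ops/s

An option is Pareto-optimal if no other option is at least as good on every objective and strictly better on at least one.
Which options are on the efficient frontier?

A: not dominated (best p99 latency).
B: dominated by K (p99 latency 492≤762, avg latency 14≤43, throughput 4382≥3798).
C: dominated by A (p99 latency 152≤425, avg latency 47≤124, throughput 3575≥1423).
D: dominated by A (p99 latency 152≤547, avg latency 47≤86, throughput 3575≥3006).
E: dominated by A (p99 latency 152≤457, avg latency 47≤77, throughput 3575≥3308).
F: dominated by A (p99 latency 152≤710, avg latency 47≤78, throughput 3575≥3565).
G: dominated by L (p99 latency 287≤416, avg latency 28≤55, throughput 4771≥4136).
H: not dominated.
I: not dominated (best avg latency).
J: dominated by K (p99 latency 492≤574, avg latency 14≤26, throughput 4382≥1302).
K: not dominated.
L: not dominated (best throughput).

A, H, I, K, L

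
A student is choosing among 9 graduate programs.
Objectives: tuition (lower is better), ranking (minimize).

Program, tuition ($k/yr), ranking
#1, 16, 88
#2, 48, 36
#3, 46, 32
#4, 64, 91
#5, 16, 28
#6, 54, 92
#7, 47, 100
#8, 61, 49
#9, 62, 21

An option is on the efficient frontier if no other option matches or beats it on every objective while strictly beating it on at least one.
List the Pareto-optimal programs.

#5, #9

#1: dominated by #5 (tuition 16≤16, ranking 28≤88).
#2: dominated by #3 (tuition 46≤48, ranking 32≤36).
#3: dominated by #5 (tuition 16≤46, ranking 28≤32).
#4: dominated by #1 (tuition 16≤64, ranking 88≤91).
#5: not dominated.
#6: dominated by #1 (tuition 16≤54, ranking 88≤92).
#7: dominated by #1 (tuition 16≤47, ranking 88≤100).
#8: dominated by #2 (tuition 48≤61, ranking 36≤49).
#9: not dominated (best ranking).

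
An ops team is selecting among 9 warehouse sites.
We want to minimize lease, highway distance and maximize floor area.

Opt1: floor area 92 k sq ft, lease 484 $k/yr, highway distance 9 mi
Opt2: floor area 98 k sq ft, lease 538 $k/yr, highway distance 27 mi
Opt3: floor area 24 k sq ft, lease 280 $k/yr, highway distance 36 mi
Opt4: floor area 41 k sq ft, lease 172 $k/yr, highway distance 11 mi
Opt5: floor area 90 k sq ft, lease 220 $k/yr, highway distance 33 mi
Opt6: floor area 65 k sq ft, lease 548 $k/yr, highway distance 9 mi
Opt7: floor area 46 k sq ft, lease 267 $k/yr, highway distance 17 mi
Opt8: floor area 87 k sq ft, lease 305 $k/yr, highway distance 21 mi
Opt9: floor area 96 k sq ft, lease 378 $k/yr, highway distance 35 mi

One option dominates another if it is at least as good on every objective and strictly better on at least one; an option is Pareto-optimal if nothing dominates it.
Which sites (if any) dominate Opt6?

Opt1

Opt1: floor area 92≥65, lease 484≤548, highway distance 9≤9 — dominates Opt6.
Others (Opt2, Opt3, Opt4, Opt5, Opt7, Opt8, Opt9) are each worse than Opt6 on at least one objective.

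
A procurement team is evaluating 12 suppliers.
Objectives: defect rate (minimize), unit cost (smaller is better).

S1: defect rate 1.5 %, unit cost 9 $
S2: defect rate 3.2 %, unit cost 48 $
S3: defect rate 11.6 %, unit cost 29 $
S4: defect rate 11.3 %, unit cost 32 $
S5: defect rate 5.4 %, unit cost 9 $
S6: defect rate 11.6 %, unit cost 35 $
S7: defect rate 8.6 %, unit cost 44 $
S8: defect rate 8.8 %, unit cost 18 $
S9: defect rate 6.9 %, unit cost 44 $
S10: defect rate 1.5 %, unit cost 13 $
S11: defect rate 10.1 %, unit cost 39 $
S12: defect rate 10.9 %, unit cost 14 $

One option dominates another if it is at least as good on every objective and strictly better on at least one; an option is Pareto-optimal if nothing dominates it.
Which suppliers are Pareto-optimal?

S1: not dominated.
S2: dominated by S1 (defect rate 1.5≤3.2, unit cost 9≤48).
S3: dominated by S1 (defect rate 1.5≤11.6, unit cost 9≤29).
S4: dominated by S1 (defect rate 1.5≤11.3, unit cost 9≤32).
S5: dominated by S1 (defect rate 1.5≤5.4, unit cost 9≤9).
S6: dominated by S1 (defect rate 1.5≤11.6, unit cost 9≤35).
S7: dominated by S1 (defect rate 1.5≤8.6, unit cost 9≤44).
S8: dominated by S1 (defect rate 1.5≤8.8, unit cost 9≤18).
S9: dominated by S1 (defect rate 1.5≤6.9, unit cost 9≤44).
S10: dominated by S1 (defect rate 1.5≤1.5, unit cost 9≤13).
S11: dominated by S1 (defect rate 1.5≤10.1, unit cost 9≤39).
S12: dominated by S1 (defect rate 1.5≤10.9, unit cost 9≤14).

S1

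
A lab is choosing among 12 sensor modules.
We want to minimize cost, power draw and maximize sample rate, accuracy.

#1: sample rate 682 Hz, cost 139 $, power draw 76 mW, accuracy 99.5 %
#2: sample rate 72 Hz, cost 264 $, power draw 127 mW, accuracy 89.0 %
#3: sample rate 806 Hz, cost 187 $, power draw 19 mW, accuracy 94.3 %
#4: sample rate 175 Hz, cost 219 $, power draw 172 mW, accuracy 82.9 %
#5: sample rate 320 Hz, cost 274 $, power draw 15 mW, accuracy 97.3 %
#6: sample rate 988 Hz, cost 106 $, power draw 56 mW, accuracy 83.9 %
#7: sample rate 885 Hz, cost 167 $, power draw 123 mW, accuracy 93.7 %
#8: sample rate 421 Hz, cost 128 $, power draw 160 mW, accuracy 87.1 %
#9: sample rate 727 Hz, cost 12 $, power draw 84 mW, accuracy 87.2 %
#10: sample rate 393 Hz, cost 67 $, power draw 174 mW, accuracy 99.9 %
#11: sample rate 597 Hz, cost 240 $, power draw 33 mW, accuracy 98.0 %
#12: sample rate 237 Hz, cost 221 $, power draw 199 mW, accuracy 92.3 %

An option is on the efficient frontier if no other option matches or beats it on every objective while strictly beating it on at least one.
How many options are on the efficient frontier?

#1: not dominated.
#2: dominated by #1 (sample rate 682≥72, cost 139≤264, power draw 76≤127, accuracy 99.5≥89.0).
#3: not dominated.
#4: dominated by #1 (sample rate 682≥175, cost 139≤219, power draw 76≤172, accuracy 99.5≥82.9).
#5: not dominated (best power draw).
#6: not dominated (best sample rate).
#7: not dominated.
#8: dominated by #9 (sample rate 727≥421, cost 12≤128, power draw 84≤160, accuracy 87.2≥87.1).
#9: not dominated (best cost).
#10: not dominated (best accuracy).
#11: not dominated.
#12: dominated by #1 (sample rate 682≥237, cost 139≤221, power draw 76≤199, accuracy 99.5≥92.3).
Pareto-optimal: #1, #3, #5, #6, #7, #9, #10, #11 → 8.

8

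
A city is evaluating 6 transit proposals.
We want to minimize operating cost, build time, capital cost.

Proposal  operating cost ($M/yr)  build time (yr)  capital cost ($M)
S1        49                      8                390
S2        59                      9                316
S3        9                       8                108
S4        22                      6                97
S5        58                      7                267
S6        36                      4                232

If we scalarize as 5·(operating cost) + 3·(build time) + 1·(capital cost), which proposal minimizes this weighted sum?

S3

S1: 5·49 + 3·8 + 1·390 = 659
S2: 5·59 + 3·9 + 1·316 = 638
S3: 5·9 + 3·8 + 1·108 = 177
S4: 5·22 + 3·6 + 1·97 = 225
S5: 5·58 + 3·7 + 1·267 = 578
S6: 5·36 + 3·4 + 1·232 = 424
Lowest: S3 at 177.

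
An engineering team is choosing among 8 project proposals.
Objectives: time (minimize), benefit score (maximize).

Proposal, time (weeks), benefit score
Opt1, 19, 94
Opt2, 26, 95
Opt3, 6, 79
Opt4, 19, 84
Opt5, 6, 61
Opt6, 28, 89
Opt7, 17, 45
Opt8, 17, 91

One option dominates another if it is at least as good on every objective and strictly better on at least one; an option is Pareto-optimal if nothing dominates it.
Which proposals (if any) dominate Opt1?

Opt2: worse on time (26 vs 19).
Opt3: worse on benefit score (79 vs 94).
Opt4: worse on benefit score (84 vs 94).
Opt5: worse on benefit score (61 vs 94).
Opt6: worse on time (28 vs 19).
Opt7: worse on benefit score (45 vs 94).
Opt8: worse on benefit score (91 vs 94).
No option dominates Opt1.

none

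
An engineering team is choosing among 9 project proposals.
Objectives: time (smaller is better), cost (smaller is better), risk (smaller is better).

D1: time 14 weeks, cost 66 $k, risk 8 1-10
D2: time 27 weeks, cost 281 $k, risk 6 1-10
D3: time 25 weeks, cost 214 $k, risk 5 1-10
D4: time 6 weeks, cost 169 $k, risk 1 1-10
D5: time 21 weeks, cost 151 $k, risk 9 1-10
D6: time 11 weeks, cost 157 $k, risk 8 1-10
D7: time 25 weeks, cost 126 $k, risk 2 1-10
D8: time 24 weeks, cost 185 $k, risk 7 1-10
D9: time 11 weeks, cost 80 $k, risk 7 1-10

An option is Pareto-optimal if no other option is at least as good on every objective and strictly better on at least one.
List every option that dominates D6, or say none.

D9

D9: time 11≤11, cost 80≤157, risk 7≤8 — dominates D6.
Others (D1, D2, D3, D4, D5, D7, D8) are each worse than D6 on at least one objective.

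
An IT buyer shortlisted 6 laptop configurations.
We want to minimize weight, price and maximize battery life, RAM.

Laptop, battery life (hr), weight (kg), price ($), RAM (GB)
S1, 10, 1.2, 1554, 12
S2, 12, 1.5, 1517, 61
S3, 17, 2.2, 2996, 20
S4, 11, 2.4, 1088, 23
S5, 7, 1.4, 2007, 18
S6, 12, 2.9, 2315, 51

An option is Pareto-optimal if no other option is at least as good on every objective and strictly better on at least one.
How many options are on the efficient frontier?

5

S1: not dominated (best weight).
S2: not dominated (best RAM).
S3: not dominated (best battery life).
S4: not dominated (best price).
S5: not dominated.
S6: dominated by S2 (battery life 12≥12, weight 1.5≤2.9, price 1517≤2315, RAM 61≥51).
Pareto-optimal: S1, S2, S3, S4, S5 → 5.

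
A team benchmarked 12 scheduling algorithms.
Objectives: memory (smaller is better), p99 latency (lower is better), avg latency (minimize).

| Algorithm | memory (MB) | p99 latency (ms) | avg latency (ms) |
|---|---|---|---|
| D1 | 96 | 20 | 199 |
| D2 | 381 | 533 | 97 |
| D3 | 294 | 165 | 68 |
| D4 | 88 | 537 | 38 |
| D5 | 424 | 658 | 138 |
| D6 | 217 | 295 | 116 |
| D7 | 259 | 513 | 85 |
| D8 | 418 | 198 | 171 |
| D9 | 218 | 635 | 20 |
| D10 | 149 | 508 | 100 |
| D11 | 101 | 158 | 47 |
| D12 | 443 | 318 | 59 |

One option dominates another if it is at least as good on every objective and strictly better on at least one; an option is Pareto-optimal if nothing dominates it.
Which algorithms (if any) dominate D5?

D2: memory 381≤424, p99 latency 533≤658, avg latency 97≤138 — dominates D5.
D3: memory 294≤424, p99 latency 165≤658, avg latency 68≤138 — dominates D5.
D4: memory 88≤424, p99 latency 537≤658, avg latency 38≤138 — dominates D5.
D6: memory 217≤424, p99 latency 295≤658, avg latency 116≤138 — dominates D5.
D7: memory 259≤424, p99 latency 513≤658, avg latency 85≤138 — dominates D5.
D9: memory 218≤424, p99 latency 635≤658, avg latency 20≤138 — dominates D5.
D10: memory 149≤424, p99 latency 508≤658, avg latency 100≤138 — dominates D5.
D11: memory 101≤424, p99 latency 158≤658, avg latency 47≤138 — dominates D5.
Others (D1, D8, D12) are each worse than D5 on at least one objective.

D2, D3, D4, D6, D7, D9, D10, D11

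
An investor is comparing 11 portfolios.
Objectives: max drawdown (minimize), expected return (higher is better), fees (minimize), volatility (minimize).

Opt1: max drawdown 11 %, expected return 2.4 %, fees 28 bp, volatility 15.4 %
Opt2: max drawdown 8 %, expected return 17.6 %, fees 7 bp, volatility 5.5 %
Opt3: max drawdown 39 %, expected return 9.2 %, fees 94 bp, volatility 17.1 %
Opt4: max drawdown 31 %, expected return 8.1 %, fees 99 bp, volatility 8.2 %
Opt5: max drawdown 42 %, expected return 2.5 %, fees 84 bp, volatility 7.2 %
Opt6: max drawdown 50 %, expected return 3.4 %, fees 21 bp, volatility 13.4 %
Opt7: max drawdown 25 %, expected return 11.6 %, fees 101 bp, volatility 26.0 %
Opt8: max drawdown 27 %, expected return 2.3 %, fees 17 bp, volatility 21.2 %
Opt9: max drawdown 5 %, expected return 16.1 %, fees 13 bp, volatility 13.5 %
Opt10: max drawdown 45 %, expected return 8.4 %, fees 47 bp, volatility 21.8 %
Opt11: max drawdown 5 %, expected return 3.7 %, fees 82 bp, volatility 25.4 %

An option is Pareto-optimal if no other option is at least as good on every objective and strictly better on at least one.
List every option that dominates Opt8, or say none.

Opt2: max drawdown 8≤27, expected return 17.6≥2.3, fees 7≤17, volatility 5.5≤21.2 — dominates Opt8.
Opt9: max drawdown 5≤27, expected return 16.1≥2.3, fees 13≤17, volatility 13.5≤21.2 — dominates Opt8.
Others (Opt1, Opt3, Opt4, Opt5, Opt6, Opt7, Opt10, Opt11) are each worse than Opt8 on at least one objective.

Opt2, Opt9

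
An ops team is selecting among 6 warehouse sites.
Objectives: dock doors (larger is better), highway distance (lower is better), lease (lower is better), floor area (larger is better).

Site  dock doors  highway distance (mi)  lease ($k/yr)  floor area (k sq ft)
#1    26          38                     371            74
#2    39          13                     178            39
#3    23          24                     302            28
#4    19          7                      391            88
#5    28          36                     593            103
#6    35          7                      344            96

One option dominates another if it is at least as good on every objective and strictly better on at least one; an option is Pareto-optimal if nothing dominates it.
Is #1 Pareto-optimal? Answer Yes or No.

#6 vs #1: dock doors 35≥26, highway distance 7≤38, lease 344≤371, floor area 96≥74 — #6 is at least as good on every objective and strictly better on at least one, so #6 dominates #1.

No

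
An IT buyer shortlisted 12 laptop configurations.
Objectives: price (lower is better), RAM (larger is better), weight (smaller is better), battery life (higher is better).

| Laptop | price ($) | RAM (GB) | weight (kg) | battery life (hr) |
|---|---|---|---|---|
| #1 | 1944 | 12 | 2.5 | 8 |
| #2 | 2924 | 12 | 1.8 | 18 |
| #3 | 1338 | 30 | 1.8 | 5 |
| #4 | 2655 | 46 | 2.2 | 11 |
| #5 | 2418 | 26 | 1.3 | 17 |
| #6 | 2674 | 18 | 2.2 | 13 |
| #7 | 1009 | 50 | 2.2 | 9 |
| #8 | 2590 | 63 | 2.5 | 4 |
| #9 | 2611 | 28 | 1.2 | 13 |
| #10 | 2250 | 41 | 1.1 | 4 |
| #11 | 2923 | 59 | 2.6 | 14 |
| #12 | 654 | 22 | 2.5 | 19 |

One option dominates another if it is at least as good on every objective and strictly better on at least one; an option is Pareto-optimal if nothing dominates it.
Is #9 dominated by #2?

No

#2 vs #9: #2 is worse on price (2924 vs 2611), so it does not dominate #9.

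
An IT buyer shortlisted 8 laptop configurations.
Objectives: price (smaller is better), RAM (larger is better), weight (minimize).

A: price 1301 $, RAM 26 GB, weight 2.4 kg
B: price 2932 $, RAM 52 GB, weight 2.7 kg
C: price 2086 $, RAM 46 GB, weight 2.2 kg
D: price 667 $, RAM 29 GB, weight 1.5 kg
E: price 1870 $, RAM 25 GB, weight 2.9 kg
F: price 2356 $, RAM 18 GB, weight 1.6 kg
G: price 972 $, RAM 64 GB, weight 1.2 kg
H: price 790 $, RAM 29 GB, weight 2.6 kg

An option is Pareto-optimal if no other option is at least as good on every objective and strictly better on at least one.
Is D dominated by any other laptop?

A: worse on price (1301 vs 667).
B: worse on price (2932 vs 667).
C: worse on price (2086 vs 667).
E: worse on price (1870 vs 667).
F: worse on price (2356 vs 667).
G: worse on price (972 vs 667).
H: worse on price (790 vs 667).
No option is at least as good as D on every objective and strictly better on one.

No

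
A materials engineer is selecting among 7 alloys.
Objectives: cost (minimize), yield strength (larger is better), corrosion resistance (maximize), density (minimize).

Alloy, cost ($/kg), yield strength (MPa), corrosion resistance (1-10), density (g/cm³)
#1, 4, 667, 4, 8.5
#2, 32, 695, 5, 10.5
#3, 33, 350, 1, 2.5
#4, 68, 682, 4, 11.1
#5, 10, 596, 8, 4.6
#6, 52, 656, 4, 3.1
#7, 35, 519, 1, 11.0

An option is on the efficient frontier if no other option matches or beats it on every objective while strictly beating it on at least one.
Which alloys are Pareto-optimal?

#1, #2, #3, #5, #6

#1: not dominated (best cost).
#2: not dominated (best yield strength).
#3: not dominated (best density).
#4: dominated by #2 (cost 32≤68, yield strength 695≥682, corrosion resistance 5≥4, density 10.5≤11.1).
#5: not dominated (best corrosion resistance).
#6: not dominated.
#7: dominated by #1 (cost 4≤35, yield strength 667≥519, corrosion resistance 4≥1, density 8.5≤11.0).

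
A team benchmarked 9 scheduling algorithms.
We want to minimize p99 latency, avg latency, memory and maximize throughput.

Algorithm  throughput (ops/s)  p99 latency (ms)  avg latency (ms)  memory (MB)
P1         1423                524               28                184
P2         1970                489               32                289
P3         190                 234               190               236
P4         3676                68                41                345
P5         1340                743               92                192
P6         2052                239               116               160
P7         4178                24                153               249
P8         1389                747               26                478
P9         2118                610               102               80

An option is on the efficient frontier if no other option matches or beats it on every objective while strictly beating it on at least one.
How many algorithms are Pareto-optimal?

8

P1: not dominated.
P2: not dominated.
P3: not dominated.
P4: not dominated.
P5: dominated by P1 (throughput 1423≥1340, p99 latency 524≤743, avg latency 28≤92, memory 184≤192).
P6: not dominated.
P7: not dominated (best throughput).
P8: not dominated (best avg latency).
P9: not dominated (best memory).
Pareto-optimal: P1, P2, P3, P4, P6, P7, P8, P9 → 8.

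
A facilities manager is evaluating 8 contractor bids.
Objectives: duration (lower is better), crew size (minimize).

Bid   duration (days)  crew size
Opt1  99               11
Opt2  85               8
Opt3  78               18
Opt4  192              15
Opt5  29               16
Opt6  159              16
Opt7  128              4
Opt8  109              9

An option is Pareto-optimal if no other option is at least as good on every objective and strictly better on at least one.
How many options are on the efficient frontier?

3

Opt1: dominated by Opt2 (duration 85≤99, crew size 8≤11).
Opt2: not dominated.
Opt3: dominated by Opt5 (duration 29≤78, crew size 16≤18).
Opt4: dominated by Opt1 (duration 99≤192, crew size 11≤15).
Opt5: not dominated (best duration).
Opt6: dominated by Opt1 (duration 99≤159, crew size 11≤16).
Opt7: not dominated (best crew size).
Opt8: dominated by Opt2 (duration 85≤109, crew size 8≤9).
Pareto-optimal: Opt2, Opt5, Opt7 → 3.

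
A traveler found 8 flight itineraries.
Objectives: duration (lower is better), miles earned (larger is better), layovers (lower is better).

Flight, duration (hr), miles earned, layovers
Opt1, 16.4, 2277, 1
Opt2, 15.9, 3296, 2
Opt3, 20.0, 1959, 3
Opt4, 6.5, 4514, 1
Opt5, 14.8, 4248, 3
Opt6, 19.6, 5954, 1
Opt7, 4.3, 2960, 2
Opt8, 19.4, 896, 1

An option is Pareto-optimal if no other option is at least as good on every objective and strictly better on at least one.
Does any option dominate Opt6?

Opt1: worse on miles earned (2277 vs 5954).
Opt2: worse on miles earned (3296 vs 5954).
Opt3: worse on duration (20.0 vs 19.6).
Opt4: worse on miles earned (4514 vs 5954).
Opt5: worse on miles earned (4248 vs 5954).
Opt7: worse on miles earned (2960 vs 5954).
Opt8: worse on miles earned (896 vs 5954).
No option is at least as good as Opt6 on every objective and strictly better on one.

No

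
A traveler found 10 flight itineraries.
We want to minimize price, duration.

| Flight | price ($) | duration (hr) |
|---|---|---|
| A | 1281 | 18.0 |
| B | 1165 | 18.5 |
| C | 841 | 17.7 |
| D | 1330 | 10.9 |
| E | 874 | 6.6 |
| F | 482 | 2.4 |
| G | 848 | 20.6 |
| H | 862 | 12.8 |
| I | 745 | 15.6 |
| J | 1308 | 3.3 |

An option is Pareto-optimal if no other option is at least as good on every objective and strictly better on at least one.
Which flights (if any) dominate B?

C: price 841≤1165, duration 17.7≤18.5 — dominates B.
E: price 874≤1165, duration 6.6≤18.5 — dominates B.
F: price 482≤1165, duration 2.4≤18.5 — dominates B.
H: price 862≤1165, duration 12.8≤18.5 — dominates B.
I: price 745≤1165, duration 15.6≤18.5 — dominates B.
Others (A, D, G, J) are each worse than B on at least one objective.

C, E, F, H, I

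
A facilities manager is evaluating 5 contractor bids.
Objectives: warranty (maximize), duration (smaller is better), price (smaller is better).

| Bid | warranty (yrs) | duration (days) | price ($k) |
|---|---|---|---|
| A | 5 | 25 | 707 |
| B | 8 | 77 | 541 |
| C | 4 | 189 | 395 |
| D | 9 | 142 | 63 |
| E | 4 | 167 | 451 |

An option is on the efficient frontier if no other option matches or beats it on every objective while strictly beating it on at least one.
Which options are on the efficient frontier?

A, B, D

A: not dominated (best duration).
B: not dominated.
C: dominated by D (warranty 9≥4, duration 142≤189, price 63≤395).
D: not dominated (best warranty).
E: dominated by D (warranty 9≥4, duration 142≤167, price 63≤451).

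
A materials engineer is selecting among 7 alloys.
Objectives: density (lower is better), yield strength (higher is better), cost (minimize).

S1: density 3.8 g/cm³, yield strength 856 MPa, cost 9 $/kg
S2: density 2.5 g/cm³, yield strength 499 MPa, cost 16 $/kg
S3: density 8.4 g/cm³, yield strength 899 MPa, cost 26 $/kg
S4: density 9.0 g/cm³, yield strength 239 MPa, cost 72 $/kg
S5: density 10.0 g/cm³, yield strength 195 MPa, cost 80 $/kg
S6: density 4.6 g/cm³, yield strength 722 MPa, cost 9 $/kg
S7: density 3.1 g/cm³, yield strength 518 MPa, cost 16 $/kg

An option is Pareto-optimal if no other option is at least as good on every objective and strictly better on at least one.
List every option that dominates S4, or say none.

S1, S2, S3, S6, S7

S1: density 3.8≤9.0, yield strength 856≥239, cost 9≤72 — dominates S4.
S2: density 2.5≤9.0, yield strength 499≥239, cost 16≤72 — dominates S4.
S3: density 8.4≤9.0, yield strength 899≥239, cost 26≤72 — dominates S4.
S6: density 4.6≤9.0, yield strength 722≥239, cost 9≤72 — dominates S4.
S7: density 3.1≤9.0, yield strength 518≥239, cost 16≤72 — dominates S4.
Others (S5) are each worse than S4 on at least one objective.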